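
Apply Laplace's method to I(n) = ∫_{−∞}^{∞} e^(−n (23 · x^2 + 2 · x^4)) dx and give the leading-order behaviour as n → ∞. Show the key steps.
I(n) ~ sqrt(π/(23n))

φ(x) = 23 · x^2 + 2 · x^4 has its unique global minimum at x* = 0 (since φ'(x) = 46x + 8x^3 = 0 only at x = 0 for real x with both coefficients positive, and φ → ∞ as |x| → ∞). At x* = 0, φ(0) = 0 and φ''(0) = 46. Laplace's method then gives
  I(n) ~ sqrt(2π / (n · φ''(0))) · e^(−n φ(0)) = sqrt(2π / (46n)) = sqrt(π/(23n)).
The 2 · x^4 term contributes only at subleading order (an O(1/n) relative correction).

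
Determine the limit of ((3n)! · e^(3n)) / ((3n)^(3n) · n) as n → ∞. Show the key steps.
lim = 0

Stirling: (3n)! ~ sqrt(2π·3n) · (3n/e)^(3n). Hence
  (3n)! · e^(3n) / (3n)^(3n) ~ sqrt(2π·3n).
Dividing by n: sqrt(2π·3n) / n = sqrt(2π·3) · n^((1−2)/2), so the expression behaves like sqrt(2π·3) · n^((1−2)/2) → 0.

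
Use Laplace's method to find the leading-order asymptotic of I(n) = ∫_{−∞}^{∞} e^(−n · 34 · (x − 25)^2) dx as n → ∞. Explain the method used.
I(n) = sqrt(π/(34n))

Here φ(x) = 34 · (x − 25)^2 has its unique minimum at x* = 25 with φ(x*) = 0 and φ''(x*) = 68. Laplace's method gives
  I(n) ~ e^(−n φ(x*)) · sqrt(2π / (n · φ''(x*))) = sqrt(2π / (68n)) = sqrt(π/(34n)).
This is exact: substituting u = (x − 25)·sqrt(34n) gives I(n) = (1/sqrt(34n)) ∫_{−∞}^{∞} e^(−u^2) du = sqrt(π/(34n)).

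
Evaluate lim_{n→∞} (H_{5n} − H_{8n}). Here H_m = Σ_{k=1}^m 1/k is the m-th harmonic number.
lim = ln(5/8)

Euler-Maclaurin gives H_m = ln m + γ + 1/(2m) + O(1/m^2). The γ and O(1/m) terms cancel in the difference:
  H_{5n} − H_{8n} = ln(5n) − ln(8n) + O(1/n) = ln(5/8) + O(1/n).
Hence the limit is ln(5/8).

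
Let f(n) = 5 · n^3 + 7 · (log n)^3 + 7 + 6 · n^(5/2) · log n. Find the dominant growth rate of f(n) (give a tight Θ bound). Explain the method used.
f(n) ∈ Θ(n^3)

Compare the terms by growth order. For large n, n^a · (log n)^b dominates n^a' · (log n)^b' iff a > a', or (a = a' and b > b'). Ranking the 4 terms shows the dominant one is 5 · n^3. Hence f(n) ∈ Θ(n^3).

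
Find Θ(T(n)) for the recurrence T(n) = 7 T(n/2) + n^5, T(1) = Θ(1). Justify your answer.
T(n) = Θ(n^5)

log_2 7 ≈ 2.807. f(n) = n^5 dominates n^(log_2 7) since 5 > 2.807, and the regularity condition a·f(n/b) = 7·(n/2)^5 = (7/32)·n^5 ≤ c·f(n) holds with c = 7/32 ≈ 0.219 < 1. So this is Case 3: T(n) = Θ(f(n)) = Θ(n^5).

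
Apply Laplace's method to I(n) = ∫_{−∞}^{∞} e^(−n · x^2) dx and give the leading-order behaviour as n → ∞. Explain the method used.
I(n) = sqrt(π/n)

Here φ(x) = x^2 has its unique minimum at x* = 0 with φ(x*) = 0 and φ''(x*) = 2. Laplace's method gives
  I(n) ~ e^(−n φ(x*)) · sqrt(2π / (n · φ''(x*))) = sqrt(2π / (2n)) = sqrt(π/n).
This is exact: substituting u = (x − 0)·sqrt(n) gives I(n) = (1/sqrt(n)) ∫_{−∞}^{∞} e^(−u^2) du = sqrt(π/n).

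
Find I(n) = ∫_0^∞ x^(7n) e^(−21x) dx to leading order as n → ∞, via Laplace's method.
I(n) ~ (sqrt(2π·7n) / 21) · (7n/(21e))^(7n)

Write the integrand as exp(7n ln x − 21x) and set f(x) = 7n ln x − 21x. Then f'(x) = 7n/x − 21 = 0 at x* = 7n/21, and f''(x*) = −7n/x*^2 = −21^2/(7n). Laplace's method (interior maximum) gives
  I(n) ~ e^(f(x*)) · sqrt(2π / |f''(x*)|)
        = exp(7n ln(7n/21) − 7n) · sqrt(2π · 7n / 21^2)
        = (7n/21)^(7n) e^(−7n) · sqrt(2π·7n) / 21
        = (sqrt(2π·7n) / 21) · (7n/(21e))^(7n).
This matches Γ(7n+1)/21^(7n+1) with Stirling applied to Γ.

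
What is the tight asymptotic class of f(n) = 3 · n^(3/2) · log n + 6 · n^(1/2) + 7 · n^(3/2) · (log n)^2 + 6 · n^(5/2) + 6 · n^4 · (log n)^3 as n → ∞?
f(n) ∈ Θ(n^4 · (log n)^3)

Compare the terms by growth order. For large n, n^a · (log n)^b dominates n^a' · (log n)^b' iff a > a', or (a = a' and b > b'). Ranking the 5 terms shows the dominant one is 6 · n^4 · (log n)^3. Hence f(n) ∈ Θ(n^4 · (log n)^3).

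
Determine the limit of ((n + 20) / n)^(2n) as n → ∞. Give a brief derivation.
lim = e^40

Rewrite as (1 + 20/n)^(2n). By the standard limit (1 + x/n)^n → e^x, we have (1 + 20/n)^n → e^20, and raising to the 2nd power gives e^40.
More precisely, ln[(1 + 20/n)^(2n)] = 2n · ln(1 + 20/n) = 2n · (20/n + O(1/n^2)) = 40 + O(1/n) → 40.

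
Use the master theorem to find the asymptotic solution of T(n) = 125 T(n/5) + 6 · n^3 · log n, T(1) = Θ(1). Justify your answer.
T(n) = Θ(n^3 · (log n)^2)

Here log_5 125 = 3 and f(n) = 6 · n^3 · log n = Θ(n^(log_5 125) · (log n)^1). This is the extended Case 2 of the master theorem (f matches the critical exponent up to log factors), giving T(n) = Θ(n^(log_5 125) · (log n)^(1+1)) = Θ(n^3 · (log n)^2).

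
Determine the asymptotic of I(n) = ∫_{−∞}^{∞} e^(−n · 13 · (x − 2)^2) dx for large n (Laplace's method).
I(n) = sqrt(π/(13n))

Here φ(x) = 13 · (x − 2)^2 has its unique minimum at x* = 2 with φ(x*) = 0 and φ''(x*) = 26. Laplace's method gives
  I(n) ~ e^(−n φ(x*)) · sqrt(2π / (n · φ''(x*))) = sqrt(2π / (26n)) = sqrt(π/(13n)).
This is exact: substituting u = (x − 2)·sqrt(13n) gives I(n) = (1/sqrt(13n)) ∫_{−∞}^{∞} e^(−u^2) du = sqrt(π/(13n)).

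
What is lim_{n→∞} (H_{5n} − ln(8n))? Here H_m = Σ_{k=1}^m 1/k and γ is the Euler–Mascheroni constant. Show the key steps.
lim = ln(5/8) + γ

By Euler-Maclaurin, H_m = ln m + γ + O(1/m). So
  H_{5n} − ln(8n) = ln(5n) + γ − ln(8n) + O(1/n)
                       = ln(5/8) + γ + O(1/n).
Hence the limit is ln(5/8) + γ.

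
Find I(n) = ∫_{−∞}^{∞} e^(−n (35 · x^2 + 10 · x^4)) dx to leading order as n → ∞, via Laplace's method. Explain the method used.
I(n) ~ sqrt(π/(35n))

φ(x) = 35 · x^2 + 10 · x^4 has its unique global minimum at x* = 0 (since φ'(x) = 70x + 40x^3 = 0 only at x = 0 for real x with both coefficients positive, and φ → ∞ as |x| → ∞). At x* = 0, φ(0) = 0 and φ''(0) = 70. Laplace's method then gives
  I(n) ~ sqrt(2π / (n · φ''(0))) · e^(−n φ(0)) = sqrt(2π / (70n)) = sqrt(π/(35n)).
The 10 · x^4 term contributes only at subleading order (an O(1/n) relative correction).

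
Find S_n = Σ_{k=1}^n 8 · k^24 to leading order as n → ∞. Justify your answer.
S_n ~ 8 · n^25 / 25

By integral comparison (Euler-Maclaurin), Σ_{k=1}^n 8 · k^24 = 8 · ∫_0^n x^24 dx + O(n^24) = 8 · n^25/25 + O(n^24). (Equivalently, Faulhaber's formula gives the same leading term.)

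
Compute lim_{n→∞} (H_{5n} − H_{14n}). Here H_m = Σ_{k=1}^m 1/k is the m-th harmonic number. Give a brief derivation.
lim = ln(5/14)

Euler-Maclaurin gives H_m = ln m + γ + 1/(2m) + O(1/m^2). The γ and O(1/m) terms cancel in the difference:
  H_{5n} − H_{14n} = ln(5n) − ln(14n) + O(1/n) = ln(5/14) + O(1/n).
Hence the limit is ln(5/14).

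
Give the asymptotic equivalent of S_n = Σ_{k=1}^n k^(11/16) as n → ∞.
S_n ~ (16/27) · n^(27/16)

Integral comparison: Σ_{k=1}^n k^(11/16) = ∫_0^n x^(11/16) dx + O(n^(11/16)). The integral is n^(1 + 11/16) / (1 + 11/16) = n^((11+16)/16) / ((11+16)/16) = (16/27) · n^(27/16).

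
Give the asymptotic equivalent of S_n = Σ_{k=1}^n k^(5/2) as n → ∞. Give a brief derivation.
S_n ~ (2/7) · n^(7/2)

Integral comparison: Σ_{k=1}^n k^(5/2) = ∫_0^n x^(5/2) dx + O(n^(5/2)). The integral is n^(1 + 5/2) / (1 + 5/2) = n^((5+2)/2) / ((5+2)/2) = (2/7) · n^(7/2).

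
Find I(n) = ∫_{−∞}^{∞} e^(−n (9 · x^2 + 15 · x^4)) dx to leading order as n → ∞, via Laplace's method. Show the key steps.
I(n) ~ sqrt(π/(9n))

φ(x) = 9 · x^2 + 15 · x^4 has its unique global minimum at x* = 0 (since φ'(x) = 18x + 60x^3 = 0 only at x = 0 for real x with both coefficients positive, and φ → ∞ as |x| → ∞). At x* = 0, φ(0) = 0 and φ''(0) = 18. Laplace's method then gives
  I(n) ~ sqrt(2π / (n · φ''(0))) · e^(−n φ(0)) = sqrt(2π / (18n)) = sqrt(π/(9n)).
The 15 · x^4 term contributes only at subleading order (an O(1/n) relative correction).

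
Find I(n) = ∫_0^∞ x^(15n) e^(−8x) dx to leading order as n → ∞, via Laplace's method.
I(n) ~ (sqrt(2π·15n) / 8) · (15n/(8e))^(15n)

Write the integrand as exp(15n ln x − 8x) and set f(x) = 15n ln x − 8x. Then f'(x) = 15n/x − 8 = 0 at x* = 15n/8, and f''(x*) = −15n/x*^2 = −8^2/(15n). Laplace's method (interior maximum) gives
  I(n) ~ e^(f(x*)) · sqrt(2π / |f''(x*)|)
        = exp(15n ln(15n/8) − 15n) · sqrt(2π · 15n / 8^2)
        = (15n/8)^(15n) e^(−15n) · sqrt(2π·15n) / 8
        = (sqrt(2π·15n) / 8) · (15n/(8e))^(15n).
This matches Γ(15n+1)/8^(15n+1) with Stirling applied to Γ.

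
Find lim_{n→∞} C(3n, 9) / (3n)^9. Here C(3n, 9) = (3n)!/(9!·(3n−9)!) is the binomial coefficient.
lim = 1/9! = 1/362880

With N = 3n → ∞: C(N, 9) / N^9 = [N(N−1)…(N−8)] / (9! · N^9) = (1/9!) · 1 · (1 − 1/(3n)) · … · (1 − 8/(3n)). Each factor → 1 as N → ∞, so the limit is 1/9! = 1/362880.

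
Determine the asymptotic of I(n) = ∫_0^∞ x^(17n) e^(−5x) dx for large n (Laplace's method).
I(n) ~ (sqrt(2π·17n) / 5) · (17n/(5e))^(17n)

Write the integrand as exp(17n ln x − 5x) and set f(x) = 17n ln x − 5x. Then f'(x) = 17n/x − 5 = 0 at x* = 17n/5, and f''(x*) = −17n/x*^2 = −5^2/(17n). Laplace's method (interior maximum) gives
  I(n) ~ e^(f(x*)) · sqrt(2π / |f''(x*)|)
        = exp(17n ln(17n/5) − 17n) · sqrt(2π · 17n / 5^2)
        = (17n/5)^(17n) e^(−17n) · sqrt(2π·17n) / 5
        = (sqrt(2π·17n) / 5) · (17n/(5e))^(17n).
This matches Γ(17n+1)/5^(17n+1) with Stirling applied to Γ.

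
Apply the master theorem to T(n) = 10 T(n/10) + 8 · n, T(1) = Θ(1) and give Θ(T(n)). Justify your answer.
T(n) = Θ(n log n)

log_10 10 = 1, and f(n) = 8 · n = Θ(n^(log_10 10)). This is Case 2 of the master theorem: T(n) = Θ(f(n) · log n) = Θ(n log n).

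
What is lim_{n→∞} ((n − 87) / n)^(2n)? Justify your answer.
lim = e^(−174)

Rewrite as (1 − 87/n)^(2n). By the standard limit (1 + x/n)^n → e^x, we have (1 − 87/n)^n → e^(−87), and raising to the 2nd power gives e^(−174).
More precisely, ln[(1 − 87/n)^(2n)] = 2n · ln(1 − 87/n) = 2n · (-87/n + O(1/n^2)) = -174 + O(1/n) → -174.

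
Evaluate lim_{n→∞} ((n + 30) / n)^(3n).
lim = e^90

Rewrite as (1 + 30/n)^(3n). By the standard limit (1 + x/n)^n → e^x, we have (1 + 30/n)^n → e^30, and raising to the 3rd power gives e^90.
More precisely, ln[(1 + 30/n)^(3n)] = 3n · ln(1 + 30/n) = 3n · (30/n + O(1/n^2)) = 90 + O(1/n) → 90.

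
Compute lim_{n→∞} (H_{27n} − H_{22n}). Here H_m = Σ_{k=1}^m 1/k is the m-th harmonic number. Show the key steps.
lim = ln(27/22)

Euler-Maclaurin gives H_m = ln m + γ + 1/(2m) + O(1/m^2). The γ and O(1/m) terms cancel in the difference:
  H_{27n} − H_{22n} = ln(27n) − ln(22n) + O(1/n) = ln(27/22) + O(1/n).
Hence the limit is ln(27/22).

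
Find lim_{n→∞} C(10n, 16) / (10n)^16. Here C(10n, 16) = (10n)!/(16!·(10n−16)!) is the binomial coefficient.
lim = 1/16! = 1/20922789888000

With N = 10n → ∞: C(N, 16) / N^16 = [N(N−1)…(N−15)] / (16! · N^16) = (1/16!) · 1 · (1 − 1/(10n)) · … · (1 − 15/(10n)). Each factor → 1 as N → ∞, so the limit is 1/16! = 1/20922789888000.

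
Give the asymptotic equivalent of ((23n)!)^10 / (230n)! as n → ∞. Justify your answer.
((23n)!)^10/(230n)! ~ ((2π·23n)^(9/2) / sqrt(10)) · 10^(−10·23n)  →  0

Write N = 23n. Stirling: N! ~ sqrt(2π N)(N/e)^N and (10N)! ~ sqrt(2π·10N)·(10N/e)^(10N).
  (N!)^10/(10N)! ~ (2π N)^(10/2) (N/e)^(10N) / [sqrt(2π·10N) (10N/e)^(10N)]
     = (2π N)^(10/2) / sqrt(2π·10N) · (N/(10N))^(10N)
     = (2π N)^((10−1)/2) / sqrt(10) · 10^(−10N).
Since 10^10 > 1, the factor 10^(−10N) decays exponentially, so the ratio → 0. Substituting N = 23n gives the stated form.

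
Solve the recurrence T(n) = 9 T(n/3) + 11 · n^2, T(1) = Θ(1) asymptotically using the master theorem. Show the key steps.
T(n) = Θ(n^2 log n)

log_3 9 = 2, and f(n) = 11 · n^2 = Θ(n^(log_3 9)). This is Case 2 of the master theorem: T(n) = Θ(f(n) · log n) = Θ(n^2 log n).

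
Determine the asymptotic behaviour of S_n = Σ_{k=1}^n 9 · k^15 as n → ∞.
S_n ~ 9 · n^16 / 16

By integral comparison (Euler-Maclaurin), Σ_{k=1}^n 9 · k^15 = 9 · ∫_0^n x^15 dx + O(n^15) = 9 · n^16/16 + O(n^15). (Equivalently, Faulhaber's formula gives the same leading term.)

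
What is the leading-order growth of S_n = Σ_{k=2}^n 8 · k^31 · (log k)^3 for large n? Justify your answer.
S_n ~ n^32 · (log n)^3 / 4

By integral comparison, S_n = ∫_1^n 8 · x^31 · (log x)^3 dx + O(n^31 · (log n)^3). For the integral, the leading term of ∫_1^n x^31 (log x)^3 dx is n^32/32 · (log n)^3 (by repeated integration by parts; each step lowers the log-exponent and produces a relatively O(1/log n) correction). Hence S_n ~ n^32 · (log n)^3 / 4.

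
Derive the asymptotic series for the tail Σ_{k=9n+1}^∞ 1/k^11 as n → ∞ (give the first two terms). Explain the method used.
Σ_{k>9n} 1/k^11 = 1/(10 · (9n)^10) − 1/(2 · (9n)^11) + O(1/(9n)^12)

Compare to the integral: ∫_{9n}^∞ x^(−11) dx = [−x^(−10)/10]_{9n}^∞ = 1/((11−1)·(9n)^10). The Euler-Maclaurin correction adds −f(9n)/2 = −1/(2·(9n)^11). Euler-Maclaurin then gives
  Σ_{k>9n} 1/k^11 = ∫_{9n}^∞ dx/x^11 − 1/(2·(9n)^11) + O(1/(9n)^12).
(Equivalently this is ζ(11) − Σ_{k≤9n} 1/k^11.)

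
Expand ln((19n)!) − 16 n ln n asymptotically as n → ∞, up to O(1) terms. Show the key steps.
ln((19n)!) − 16 n ln n = 3 n ln n + 19(ln 19 − 1) n + (1/2) ln(2π·19n) + O(1/n)

Stirling: ln((19n)!) = 19n ln(19n) − 19n + (1/2) ln(2π·19n) + O(1/n).
Expand 19n ln(19n) = 19n (ln n + ln 19) = 19n ln n + 19n ln 19.
Subtract 16n ln n: leading term is (19 − 16) n ln n = 3 n ln n. The next term is 19n ln 19 − 19n = 19(ln 19 − 1) n. Then the (1/2) ln(2π·19n) correction.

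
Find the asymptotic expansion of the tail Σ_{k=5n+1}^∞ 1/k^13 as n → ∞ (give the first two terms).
Σ_{k>5n} 1/k^13 = 1/(12 · (5n)^12) − 1/(2 · (5n)^13) + O(1/(5n)^14)

Compare to the integral: ∫_{5n}^∞ x^(−13) dx = [−x^(−12)/12]_{5n}^∞ = 1/((13−1)·(5n)^12). The Euler-Maclaurin correction adds −f(5n)/2 = −1/(2·(5n)^13). Euler-Maclaurin then gives
  Σ_{k>5n} 1/k^13 = ∫_{5n}^∞ dx/x^13 − 1/(2·(5n)^13) + O(1/(5n)^14).
(Equivalently this is ζ(13) − Σ_{k≤5n} 1/k^13.)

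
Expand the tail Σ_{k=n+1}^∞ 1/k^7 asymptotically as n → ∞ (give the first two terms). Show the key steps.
Σ_{k>n} 1/k^7 = 1/(6 · n^6) − 1/(2 · n^7) + O(1/n^8)

Compare to the integral: ∫_{n}^∞ x^(−7) dx = [−x^(−6)/6]_{n}^∞ = 1/((7−1)·n^6). The Euler-Maclaurin correction adds −f(n)/2 = −1/(2·n^7). Euler-Maclaurin then gives
  Σ_{k>n} 1/k^7 = ∫_{n}^∞ dx/x^7 − 1/(2·n^7) + O(1/n^8).
(Equivalently this is ζ(7) − Σ_{k≤n} 1/k^7.)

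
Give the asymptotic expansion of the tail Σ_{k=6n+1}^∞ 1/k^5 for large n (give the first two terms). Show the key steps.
Σ_{k>6n} 1/k^5 = 1/(4 · (6n)^4) − 1/(2 · (6n)^5) + O(1/(6n)^6)

Compare to the integral: ∫_{6n}^∞ x^(−5) dx = [−x^(−4)/4]_{6n}^∞ = 1/((5−1)·(6n)^4). The Euler-Maclaurin correction adds −f(6n)/2 = −1/(2·(6n)^5). Euler-Maclaurin then gives
  Σ_{k>6n} 1/k^5 = ∫_{6n}^∞ dx/x^5 − 1/(2·(6n)^5) + O(1/(6n)^6).
(Equivalently this is ζ(5) − Σ_{k≤6n} 1/k^5.)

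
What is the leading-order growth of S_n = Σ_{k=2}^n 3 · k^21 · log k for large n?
S_n ~ 3 · n^22 log n / 22 − 3 · n^22 / 484

By integral comparison, S_n = ∫_1^n 3 · x^21 · log x dx + O(n^21 · log n). For the integral, ∫ x^21 log x dx = n^22 log n / 22 − n^22/484 (integration by parts). Hence S_n ~ 3 · n^22 log n / 22 − 3 · n^22 / 484.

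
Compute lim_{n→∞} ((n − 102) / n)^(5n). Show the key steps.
lim = e^(−510)

Rewrite as (1 − 102/n)^(5n). By the standard limit (1 + x/n)^n → e^x, we have (1 − 102/n)^n → e^(−102), and raising to the 5th power gives e^(−510).
More precisely, ln[(1 − 102/n)^(5n)] = 5n · ln(1 − 102/n) = 5n · (-102/n + O(1/n^2)) = -510 + O(1/n) → -510.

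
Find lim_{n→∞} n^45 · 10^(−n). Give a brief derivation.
lim = 0

Exponentials with base > 1 dominate every fixed polynomial: for any fixed c, n^c / 10^n → 0 as n → ∞ (e.g. by the ratio test, or by writing 10^n = e^(n ln 10) and noting e^(n ln 10) / n^c → ∞). Hence n^45 · 10^(−n) = n^45 / 10^n → 0.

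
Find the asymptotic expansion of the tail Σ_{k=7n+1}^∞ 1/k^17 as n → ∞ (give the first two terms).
Σ_{k>7n} 1/k^17 = 1/(16 · (7n)^16) − 1/(2 · (7n)^17) + O(1/(7n)^18)

Compare to the integral: ∫_{7n}^∞ x^(−17) dx = [−x^(−16)/16]_{7n}^∞ = 1/((17−1)·(7n)^16). The Euler-Maclaurin correction adds −f(7n)/2 = −1/(2·(7n)^17). Euler-Maclaurin then gives
  Σ_{k>7n} 1/k^17 = ∫_{7n}^∞ dx/x^17 − 1/(2·(7n)^17) + O(1/(7n)^18).
(Equivalently this is ζ(17) − Σ_{k≤7n} 1/k^17.)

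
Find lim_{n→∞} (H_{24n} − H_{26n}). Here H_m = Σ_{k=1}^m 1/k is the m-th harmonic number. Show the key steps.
lim = ln(24/26) = ln(12/13)

Euler-Maclaurin gives H_m = ln m + γ + 1/(2m) + O(1/m^2). The γ and O(1/m) terms cancel in the difference:
  H_{24n} − H_{26n} = ln(24n) − ln(26n) + O(1/n) = ln(24/26) + O(1/n).
Hence the limit is ln(24/26) = ln(12/13).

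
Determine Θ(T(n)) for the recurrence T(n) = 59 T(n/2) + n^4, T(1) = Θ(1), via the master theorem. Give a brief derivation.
T(n) = Θ(n^(log_2 59))

Master theorem: compare f(n) = n^4 to n^(log_2 59) where log_2 59 ≈ 5.883. Since 4 < log_2 59, we have f(n) = O(n^(log_2 59 − ε)) for some ε > 0 — Case 1. Hence T(n) = Θ(n^(log_2 59)).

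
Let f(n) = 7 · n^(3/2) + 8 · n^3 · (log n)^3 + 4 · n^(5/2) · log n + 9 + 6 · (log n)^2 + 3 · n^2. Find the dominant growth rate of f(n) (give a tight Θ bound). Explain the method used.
f(n) ∈ Θ(n^3 · (log n)^3)

Compare the terms by growth order. For large n, n^a · (log n)^b dominates n^a' · (log n)^b' iff a > a', or (a = a' and b > b'). Ranking the 6 terms shows the dominant one is 8 · n^3 · (log n)^3. Hence f(n) ∈ Θ(n^3 · (log n)^3).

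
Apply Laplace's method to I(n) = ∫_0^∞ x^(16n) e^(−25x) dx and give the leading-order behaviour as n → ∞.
I(n) ~ (sqrt(2π·16n) / 25) · (16n/(25e))^(16n)

Write the integrand as exp(16n ln x − 25x) and set f(x) = 16n ln x − 25x. Then f'(x) = 16n/x − 25 = 0 at x* = 16n/25, and f''(x*) = −16n/x*^2 = −25^2/(16n). Laplace's method (interior maximum) gives
  I(n) ~ e^(f(x*)) · sqrt(2π / |f''(x*)|)
        = exp(16n ln(16n/25) − 16n) · sqrt(2π · 16n / 25^2)
        = (16n/25)^(16n) e^(−16n) · sqrt(2π·16n) / 25
        = (sqrt(2π·16n) / 25) · (16n/(25e))^(16n).
This matches Γ(16n+1)/25^(16n+1) with Stirling applied to Γ.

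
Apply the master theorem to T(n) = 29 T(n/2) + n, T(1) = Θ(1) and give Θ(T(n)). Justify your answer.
T(n) = Θ(n^(log_2 29))

Master theorem: compare f(n) = n to n^(log_2 29) where log_2 29 ≈ 4.858. Since 1 < log_2 29, we have f(n) = O(n^(log_2 29 − ε)) for some ε > 0 — Case 1. Hence T(n) = Θ(n^(log_2 29)).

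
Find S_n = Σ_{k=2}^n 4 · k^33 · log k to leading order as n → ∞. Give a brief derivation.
S_n ~ 2 · n^34 log n / 17 − n^34 / 289

By integral comparison, S_n = ∫_1^n 4 · x^33 · log x dx + O(n^33 · log n). For the integral, ∫ x^33 log x dx = n^34 log n / 34 − n^34/1156 (integration by parts). Hence S_n ~ 2 · n^34 log n / 17 − n^34 / 289.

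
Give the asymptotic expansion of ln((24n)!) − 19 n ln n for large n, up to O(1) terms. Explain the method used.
ln((24n)!) − 19 n ln n = 5 n ln n + 24(ln 24 − 1) n + (1/2) ln(2π·24n) + O(1/n)

Stirling: ln((24n)!) = 24n ln(24n) − 24n + (1/2) ln(2π·24n) + O(1/n).
Expand 24n ln(24n) = 24n (ln n + ln 24) = 24n ln n + 24n ln 24.
Subtract 19n ln n: leading term is (24 − 19) n ln n = 5 n ln n. The next term is 24n ln 24 − 24n = 24(ln 24 − 1) n. Then the (1/2) ln(2π·24n) correction.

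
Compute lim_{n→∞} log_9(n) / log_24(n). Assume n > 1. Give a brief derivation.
lim = ln(24) / ln(9) = log_9(24)

Change of base: log_9(n) = ln n / ln 9 and log_24(n) = ln n / ln 24. The ratio is (ln n / ln 9) · (ln 24 / ln n) = ln 24 / ln 9, a constant independent of n. So the limit is ln 24 / ln 9 = log_9(24).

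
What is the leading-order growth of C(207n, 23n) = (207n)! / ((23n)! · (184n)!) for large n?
C(207n, 23n) ~ (387420489/16777216)^(23n) · sqrt(9/(16π·23n))

Write N = 23n. Apply Stirling to each factorial:
  (9N)! ~ sqrt(2π·9N) · (9N/e)^(9N),
  N! ~ sqrt(2π N) · (N/e)^N,
  (8N)! ~ sqrt(2π·8N) · (8N/e)^(8N).
The exponential factors combine to (9N)^(9N) / (N^N · (8N)^(8N)) = 9^(9N)/8^(8N) = (9^9/8^8)^N = (387420489/16777216)^N.
The square-root prefactors combine to sqrt(2π·9N) / (sqrt(2π N)·sqrt(2π·8N)) = sqrt(9 / (2π·8·N)) = sqrt(9/(16π·23n)).
Substituting N = 23n: C(207n, 23n) ~ (387420489/16777216)^(23n) · sqrt(9/(16π·23n)).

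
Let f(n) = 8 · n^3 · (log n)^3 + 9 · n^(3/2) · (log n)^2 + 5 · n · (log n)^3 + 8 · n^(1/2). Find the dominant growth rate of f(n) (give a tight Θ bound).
f(n) ∈ Θ(n^3 · (log n)^3)

Compare the terms by growth order. For large n, n^a · (log n)^b dominates n^a' · (log n)^b' iff a > a', or (a = a' and b > b'). Ranking the 4 terms shows the dominant one is 8 · n^3 · (log n)^3. Hence f(n) ∈ Θ(n^3 · (log n)^3).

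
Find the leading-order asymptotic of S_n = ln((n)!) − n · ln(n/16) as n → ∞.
S_n ~ n · (ln 16 − 1) + O(ln n)

Stirling: ln((n)!) = n ln(n) − n + O(ln n).
  S_n = n ln(n) − n − n ln(n/16) + O(ln n)
      = n ln(n) − n ln n + n ln 16 − n + O(ln n)
      = n ln 16 − n + O(ln n)
      = n (ln 16 − 1) + O(ln n).
Numerically ln(16) − 1 ≈ 1.7726.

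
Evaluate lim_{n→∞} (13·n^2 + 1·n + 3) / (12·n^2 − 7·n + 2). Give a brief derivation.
lim = 13/12

For large n the leading n^2 terms dominate both numerator and denominator. Dividing top and bottom by n^2, every other term tends to 0, leaving 13/12.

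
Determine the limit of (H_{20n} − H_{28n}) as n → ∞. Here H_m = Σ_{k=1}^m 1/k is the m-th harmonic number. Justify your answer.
lim = ln(20/28) = ln(5/7)

Euler-Maclaurin gives H_m = ln m + γ + 1/(2m) + O(1/m^2). The γ and O(1/m) terms cancel in the difference:
  H_{20n} − H_{28n} = ln(20n) − ln(28n) + O(1/n) = ln(20/28) + O(1/n).
Hence the limit is ln(20/28) = ln(5/7).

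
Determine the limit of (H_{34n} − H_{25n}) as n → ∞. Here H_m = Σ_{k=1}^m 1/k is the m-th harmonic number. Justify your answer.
lim = ln(34/25)

Euler-Maclaurin gives H_m = ln m + γ + 1/(2m) + O(1/m^2). The γ and O(1/m) terms cancel in the difference:
  H_{34n} − H_{25n} = ln(34n) − ln(25n) + O(1/n) = ln(34/25) + O(1/n).
Hence the limit is ln(34/25).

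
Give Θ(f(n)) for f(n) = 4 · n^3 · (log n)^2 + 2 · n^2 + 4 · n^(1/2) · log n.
f(n) ∈ Θ(n^3 · (log n)^2)

Compare the terms by growth order. For large n, n^a · (log n)^b dominates n^a' · (log n)^b' iff a > a', or (a = a' and b > b'). Ranking the 3 terms shows the dominant one is 4 · n^3 · (log n)^2. Hence f(n) ∈ Θ(n^3 · (log n)^2).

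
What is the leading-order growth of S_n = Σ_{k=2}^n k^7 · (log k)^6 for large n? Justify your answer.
S_n ~ n^8 · (log n)^6 / 8

By integral comparison, S_n = ∫_1^n x^7 · (log x)^6 dx + O(n^7 · (log n)^6). For the integral, the leading term of ∫_1^n x^7 (log x)^6 dx is n^8/8 · (log n)^6 (by repeated integration by parts; each step lowers the log-exponent and produces a relatively O(1/log n) correction). Hence S_n ~ n^8 · (log n)^6 / 8.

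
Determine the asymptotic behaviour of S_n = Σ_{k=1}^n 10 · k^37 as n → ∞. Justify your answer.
S_n ~ 5 · n^38 / 19

By integral comparison (Euler-Maclaurin), Σ_{k=1}^n 10 · k^37 = 10 · ∫_0^n x^37 dx + O(n^37) = 10 · n^38/38 = 5 · n^38 / 19 + O(n^37). (Equivalently, Faulhaber's formula gives the same leading term.)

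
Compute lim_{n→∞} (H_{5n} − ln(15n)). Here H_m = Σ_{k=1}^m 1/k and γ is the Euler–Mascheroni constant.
lim = −ln 3 + γ

By Euler-Maclaurin, H_m = ln m + γ + O(1/m). So
  H_{5n} − ln(15n) = ln(5n) + γ − ln(15n) + O(1/n)
                       = ln(5/15) + γ + O(1/n).
Hence the limit is ln(5/15) + γ (= −ln 3).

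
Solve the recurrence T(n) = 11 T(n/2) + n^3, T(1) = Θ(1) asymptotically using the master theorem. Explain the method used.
T(n) = Θ(n^(log_2 11))

Master theorem: compare f(n) = n^3 to n^(log_2 11) where log_2 11 ≈ 3.459. Since 3 < log_2 11, we have f(n) = O(n^(log_2 11 − ε)) for some ε > 0 — Case 1. Hence T(n) = Θ(n^(log_2 11)).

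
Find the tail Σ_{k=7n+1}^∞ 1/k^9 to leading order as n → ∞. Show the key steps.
Σ_{k>7n} 1/k^9 ~ 1/(8 · (7n)^8)

Compare to the integral: ∫_{7n}^∞ x^(−9) dx = [−x^(−8)/8]_{7n}^∞ = 1/((9−1)·(7n)^8). Euler-Maclaurin then gives
  Σ_{k>7n} 1/k^9 = ∫_{7n}^∞ dx/x^9 − 1/(2·(7n)^9) + O(1/(7n)^10).
(Equivalently this is ζ(9) − Σ_{k≤7n} 1/k^9.)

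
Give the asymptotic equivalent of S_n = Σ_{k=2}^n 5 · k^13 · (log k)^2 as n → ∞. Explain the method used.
S_n ~ 5 · n^14 · (log n)^2 / 14

By integral comparison, S_n = ∫_1^n 5 · x^13 · (log x)^2 dx + O(n^13 · (log n)^2). For the integral, the leading term of ∫_1^n x^13 (log x)^2 dx is n^14/14 · (log n)^2 (by repeated integration by parts; each step lowers the log-exponent and produces a relatively O(1/log n) correction). Hence S_n ~ 5 · n^14 · (log n)^2 / 14.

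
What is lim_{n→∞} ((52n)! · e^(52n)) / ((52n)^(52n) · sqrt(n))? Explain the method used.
lim = sqrt(2π·52)

Stirling: (52n)! ~ sqrt(2π·52n) · (52n/e)^(52n). Hence
  (52n)! · e^(52n) / (52n)^(52n) ~ sqrt(2π·52n).
Dividing by sqrt(n): sqrt(2π·52n) / sqrt(n) = sqrt(2π·52) · n^((1−1)/2), so the limit is sqrt(2π·52).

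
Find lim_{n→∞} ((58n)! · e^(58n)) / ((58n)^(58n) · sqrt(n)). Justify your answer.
lim = sqrt(2π·58)

Stirling: (58n)! ~ sqrt(2π·58n) · (58n/e)^(58n). Hence
  (58n)! · e^(58n) / (58n)^(58n) ~ sqrt(2π·58n).
Dividing by sqrt(n): sqrt(2π·58n) / sqrt(n) = sqrt(2π·58) · n^((1−1)/2), so the limit is sqrt(2π·58).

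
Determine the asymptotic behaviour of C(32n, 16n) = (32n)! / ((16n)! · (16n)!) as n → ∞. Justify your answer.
C(32n, 16n) ~ (4)^(16n) · sqrt(1/(π·16n))

Write N = 16n. Apply Stirling to each factorial:
  (2N)! ~ sqrt(2π·2N) · (2N/e)^(2N),
  N! ~ sqrt(2π N) · (N/e)^N,
  (1N)! ~ sqrt(2π·1N) · (1N/e)^(1N).
The exponential factors combine to (2N)^(2N) / (N^N · (1N)^(1N)) = 2^(2N)/1^(1N) = (2^2/1^1)^N = (4)^N.
The square-root prefactors combine to sqrt(2π·2N) / (sqrt(2π N)·sqrt(2π·1N)) = sqrt(2 / (2π·1·N)) = sqrt(1/(π·16n)).
Substituting N = 16n: C(32n, 16n) ~ (4)^(16n) · sqrt(1/(π·16n)).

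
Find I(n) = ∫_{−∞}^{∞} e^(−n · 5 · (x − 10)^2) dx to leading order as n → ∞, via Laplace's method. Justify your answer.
I(n) = sqrt(π/(5n))

Here φ(x) = 5 · (x − 10)^2 has its unique minimum at x* = 10 with φ(x*) = 0 and φ''(x*) = 10. Laplace's method gives
  I(n) ~ e^(−n φ(x*)) · sqrt(2π / (n · φ''(x*))) = sqrt(2π / (10n)) = sqrt(π/(5n)).
This is exact: substituting u = (x − 10)·sqrt(5n) gives I(n) = (1/sqrt(5n)) ∫_{−∞}^{∞} e^(−u^2) du = sqrt(π/(5n)).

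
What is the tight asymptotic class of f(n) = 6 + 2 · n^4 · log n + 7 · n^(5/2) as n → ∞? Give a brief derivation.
f(n) ∈ Θ(n^4 · log n)

Compare the terms by growth order. For large n, n^a · (log n)^b dominates n^a' · (log n)^b' iff a > a', or (a = a' and b > b'). Ranking the 3 terms shows the dominant one is 2 · n^4 · log n. Hence f(n) ∈ Θ(n^4 · log n).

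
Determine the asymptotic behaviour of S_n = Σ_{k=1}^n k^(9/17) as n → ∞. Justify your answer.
S_n ~ (17/26) · n^(26/17)

Integral comparison: Σ_{k=1}^n k^(9/17) = ∫_0^n x^(9/17) dx + O(n^(9/17)). The integral is n^(1 + 9/17) / (1 + 9/17) = n^((9+17)/17) / ((9+17)/17) = (17/26) · n^(26/17).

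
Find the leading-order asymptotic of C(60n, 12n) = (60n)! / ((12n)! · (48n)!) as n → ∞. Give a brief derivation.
C(60n, 12n) ~ (3125/256)^(12n) · sqrt(5/(8π·12n))

Write N = 12n. Apply Stirling to each factorial:
  (5N)! ~ sqrt(2π·5N) · (5N/e)^(5N),
  N! ~ sqrt(2π N) · (N/e)^N,
  (4N)! ~ sqrt(2π·4N) · (4N/e)^(4N).
The exponential factors combine to (5N)^(5N) / (N^N · (4N)^(4N)) = 5^(5N)/4^(4N) = (5^5/4^4)^N = (3125/256)^N.
The square-root prefactors combine to sqrt(2π·5N) / (sqrt(2π N)·sqrt(2π·4N)) = sqrt(5 / (2π·4·N)) = sqrt(5/(8π·12n)).
Substituting N = 12n: C(60n, 12n) ~ (3125/256)^(12n) · sqrt(5/(8π·12n)).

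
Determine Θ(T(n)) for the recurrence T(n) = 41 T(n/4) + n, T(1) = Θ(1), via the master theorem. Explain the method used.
T(n) = Θ(n^(log_4 41))

Master theorem: compare f(n) = n to n^(log_4 41) where log_4 41 ≈ 2.679. Since 1 < log_4 41, we have f(n) = O(n^(log_4 41 − ε)) for some ε > 0 — Case 1. Hence T(n) = Θ(n^(log_4 41)).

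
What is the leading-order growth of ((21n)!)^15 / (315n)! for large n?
((21n)!)^15/(315n)! ~ ((2π·21n)^(14/2) / sqrt(15)) · 15^(−15·21n)  →  0

Write N = 21n. Stirling: N! ~ sqrt(2π N)(N/e)^N and (15N)! ~ sqrt(2π·15N)·(15N/e)^(15N).
  (N!)^15/(15N)! ~ (2π N)^(15/2) (N/e)^(15N) / [sqrt(2π·15N) (15N/e)^(15N)]
     = (2π N)^(15/2) / sqrt(2π·15N) · (N/(15N))^(15N)
     = (2π N)^((15−1)/2) / sqrt(15) · 15^(−15N).
Since 15^15 > 1, the factor 15^(−15N) decays exponentially, so the ratio → 0. Substituting N = 21n gives the stated form.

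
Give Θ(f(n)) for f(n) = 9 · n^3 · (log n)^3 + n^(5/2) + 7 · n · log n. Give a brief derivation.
f(n) ∈ Θ(n^3 · (log n)^3)

Compare the terms by growth order. For large n, n^a · (log n)^b dominates n^a' · (log n)^b' iff a > a', or (a = a' and b > b'). Ranking the 3 terms shows the dominant one is 9 · n^3 · (log n)^3. Hence f(n) ∈ Θ(n^3 · (log n)^3).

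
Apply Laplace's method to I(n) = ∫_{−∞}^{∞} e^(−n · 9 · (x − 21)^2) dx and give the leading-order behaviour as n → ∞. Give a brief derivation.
I(n) = sqrt(π/(9n))

Here φ(x) = 9 · (x − 21)^2 has its unique minimum at x* = 21 with φ(x*) = 0 and φ''(x*) = 18. Laplace's method gives
  I(n) ~ e^(−n φ(x*)) · sqrt(2π / (n · φ''(x*))) = sqrt(2π / (18n)) = sqrt(π/(9n)).
This is exact: substituting u = (x − 21)·sqrt(9n) gives I(n) = (1/sqrt(9n)) ∫_{−∞}^{∞} e^(−u^2) du = sqrt(π/(9n)).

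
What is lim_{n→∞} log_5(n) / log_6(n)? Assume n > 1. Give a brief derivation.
lim = ln(6) / ln(5) = log_5(6)

Change of base: log_5(n) = ln n / ln 5 and log_6(n) = ln n / ln 6. The ratio is (ln n / ln 5) · (ln 6 / ln n) = ln 6 / ln 5, a constant independent of n. So the limit is ln 6 / ln 5 = log_5(6).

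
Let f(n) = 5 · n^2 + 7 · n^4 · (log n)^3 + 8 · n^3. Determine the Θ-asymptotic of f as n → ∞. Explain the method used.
f(n) ∈ Θ(n^4 · (log n)^3)

Compare the terms by growth order. For large n, n^a · (log n)^b dominates n^a' · (log n)^b' iff a > a', or (a = a' and b > b'). Ranking the 3 terms shows the dominant one is 7 · n^4 · (log n)^3. Hence f(n) ∈ Θ(n^4 · (log n)^3).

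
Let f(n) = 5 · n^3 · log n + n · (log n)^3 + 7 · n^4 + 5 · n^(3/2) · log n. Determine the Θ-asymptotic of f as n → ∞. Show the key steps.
f(n) ∈ Θ(n^4)

Compare the terms by growth order. For large n, n^a · (log n)^b dominates n^a' · (log n)^b' iff a > a', or (a = a' and b > b'). Ranking the 4 terms shows the dominant one is 7 · n^4. Hence f(n) ∈ Θ(n^4).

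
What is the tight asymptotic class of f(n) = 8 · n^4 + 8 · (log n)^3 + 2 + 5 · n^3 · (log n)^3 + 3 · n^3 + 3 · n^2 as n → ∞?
f(n) ∈ Θ(n^4)

Compare the terms by growth order. For large n, n^a · (log n)^b dominates n^a' · (log n)^b' iff a > a', or (a = a' and b > b'). Ranking the 6 terms shows the dominant one is 8 · n^4. Hence f(n) ∈ Θ(n^4).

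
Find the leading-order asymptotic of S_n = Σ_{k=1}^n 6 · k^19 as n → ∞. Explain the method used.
S_n ~ 3 · n^20 / 10

By integral comparison (Euler-Maclaurin), Σ_{k=1}^n 6 · k^19 = 6 · ∫_0^n x^19 dx + O(n^19) = 6 · n^20/20 = 3 · n^20 / 10 + O(n^19). (Equivalently, Faulhaber's formula gives the same leading term.)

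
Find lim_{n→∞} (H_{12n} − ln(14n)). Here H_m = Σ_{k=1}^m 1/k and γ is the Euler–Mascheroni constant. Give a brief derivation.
lim = ln(6/7) + γ

By Euler-Maclaurin, H_m = ln m + γ + O(1/m). So
  H_{12n} − ln(14n) = ln(12n) + γ − ln(14n) + O(1/n)
                       = ln(12/14) + γ + O(1/n).
Hence the limit is ln(12/14) + γ (= ln(6/7)).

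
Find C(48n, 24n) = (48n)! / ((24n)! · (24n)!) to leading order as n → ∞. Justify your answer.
C(48n, 24n) ~ (4)^(24n) · sqrt(1/(π·24n))

Write N = 24n. Apply Stirling to each factorial:
  (2N)! ~ sqrt(2π·2N) · (2N/e)^(2N),
  N! ~ sqrt(2π N) · (N/e)^N,
  (1N)! ~ sqrt(2π·1N) · (1N/e)^(1N).
The exponential factors combine to (2N)^(2N) / (N^N · (1N)^(1N)) = 2^(2N)/1^(1N) = (2^2/1^1)^N = (4)^N.
The square-root prefactors combine to sqrt(2π·2N) / (sqrt(2π N)·sqrt(2π·1N)) = sqrt(2 / (2π·1·N)) = sqrt(1/(π·24n)).
Substituting N = 24n: C(48n, 24n) ~ (4)^(24n) · sqrt(1/(π·24n)).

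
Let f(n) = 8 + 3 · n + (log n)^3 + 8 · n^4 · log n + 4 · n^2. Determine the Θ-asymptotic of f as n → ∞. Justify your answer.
f(n) ∈ Θ(n^4 · log n)

Compare the terms by growth order. For large n, n^a · (log n)^b dominates n^a' · (log n)^b' iff a > a', or (a = a' and b > b'). Ranking the 5 terms shows the dominant one is 8 · n^4 · log n. Hence f(n) ∈ Θ(n^4 · log n).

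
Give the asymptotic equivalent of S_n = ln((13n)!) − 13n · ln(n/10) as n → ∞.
S_n ~ 13n · (ln 130 − 1) + O(ln n)

Stirling: ln((13n)!) = 13n ln(13n) − 13n + O(ln n).
  S_n = 13n ln(13n) − 13n − 13n ln(n/10) + O(ln n)
      = 13n ln(13n) − 13n ln n + 13n ln 10 − 13n + O(ln n)
      = 13n ln 13 + 13n ln 10 − 13n + O(ln n)
      = 13n (ln 130 − 1) + O(ln n).
Numerically ln(130) − 1 ≈ 3.8675.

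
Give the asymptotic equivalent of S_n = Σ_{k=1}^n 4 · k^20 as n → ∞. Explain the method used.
S_n ~ 4 · n^21 / 21

By integral comparison (Euler-Maclaurin), Σ_{k=1}^n 4 · k^20 = 4 · ∫_0^n x^20 dx + O(n^20) = 4 · n^21/21 + O(n^20). (Equivalently, Faulhaber's formula gives the same leading term.)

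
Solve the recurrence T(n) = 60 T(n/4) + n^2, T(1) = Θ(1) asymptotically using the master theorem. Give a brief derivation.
T(n) = Θ(n^(log_4 60))

Master theorem: compare f(n) = n^2 to n^(log_4 60) where log_4 60 ≈ 2.953. Since 2 < log_4 60, we have f(n) = O(n^(log_4 60 − ε)) for some ε > 0 — Case 1. Hence T(n) = Θ(n^(log_4 60)).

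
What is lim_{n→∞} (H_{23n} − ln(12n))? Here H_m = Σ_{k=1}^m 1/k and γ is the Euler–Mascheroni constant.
lim = ln(23/12) + γ

By Euler-Maclaurin, H_m = ln m + γ + O(1/m). So
  H_{23n} − ln(12n) = ln(23n) + γ − ln(12n) + O(1/n)
                       = ln(23/12) + γ + O(1/n).
Hence the limit is ln(23/12) + γ.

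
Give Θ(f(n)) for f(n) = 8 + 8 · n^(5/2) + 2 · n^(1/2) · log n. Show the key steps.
f(n) ∈ Θ(n^(5/2))

Compare the terms by growth order. For large n, n^a · (log n)^b dominates n^a' · (log n)^b' iff a > a', or (a = a' and b > b'). Ranking the 3 terms shows the dominant one is 8 · n^(5/2). Hence f(n) ∈ Θ(n^(5/2)).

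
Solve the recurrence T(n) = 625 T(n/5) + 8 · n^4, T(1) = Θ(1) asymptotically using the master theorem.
T(n) = Θ(n^4 log n)

log_5 625 = 4, and f(n) = 8 · n^4 = Θ(n^(log_5 625)). This is Case 2 of the master theorem: T(n) = Θ(f(n) · log n) = Θ(n^4 log n).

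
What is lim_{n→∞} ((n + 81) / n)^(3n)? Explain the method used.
lim = e^243

Rewrite as (1 + 81/n)^(3n). By the standard limit (1 + x/n)^n → e^x, we have (1 + 81/n)^n → e^81, and raising to the 3rd power gives e^243.
More precisely, ln[(1 + 81/n)^(3n)] = 3n · ln(1 + 81/n) = 3n · (81/n + O(1/n^2)) = 243 + O(1/n) → 243.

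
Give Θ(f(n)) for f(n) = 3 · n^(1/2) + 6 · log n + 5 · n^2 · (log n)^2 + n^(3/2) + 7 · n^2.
f(n) ∈ Θ(n^2 · (log n)^2)

Compare the terms by growth order. For large n, n^a · (log n)^b dominates n^a' · (log n)^b' iff a > a', or (a = a' and b > b'). Ranking the 5 terms shows the dominant one is 5 · n^2 · (log n)^2. Hence f(n) ∈ Θ(n^2 · (log n)^2).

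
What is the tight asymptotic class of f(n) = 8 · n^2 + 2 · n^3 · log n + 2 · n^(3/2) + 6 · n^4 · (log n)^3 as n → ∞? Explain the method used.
f(n) ∈ Θ(n^4 · (log n)^3)

Compare the terms by growth order. For large n, n^a · (log n)^b dominates n^a' · (log n)^b' iff a > a', or (a = a' and b > b'). Ranking the 4 terms shows the dominant one is 6 · n^4 · (log n)^3. Hence f(n) ∈ Θ(n^4 · (log n)^3).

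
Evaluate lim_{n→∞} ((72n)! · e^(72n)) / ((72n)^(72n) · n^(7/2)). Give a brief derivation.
lim = 0

Stirling: (72n)! ~ sqrt(2π·72n) · (72n/e)^(72n). Hence
  (72n)! · e^(72n) / (72n)^(72n) ~ sqrt(2π·72n).
Dividing by n^(7/2): sqrt(2π·72n) / n^(7/2) = sqrt(2π·72) · n^((1−7)/2), so the expression behaves like sqrt(2π·72) · n^((1−7)/2) → 0.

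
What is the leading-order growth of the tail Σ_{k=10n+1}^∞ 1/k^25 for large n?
Σ_{k>10n} 1/k^25 ~ 1/(24 · (10n)^24)

Compare to the integral: ∫_{10n}^∞ x^(−25) dx = [−x^(−24)/24]_{10n}^∞ = 1/((25−1)·(10n)^24). Euler-Maclaurin then gives
  Σ_{k>10n} 1/k^25 = ∫_{10n}^∞ dx/x^25 − 1/(2·(10n)^25) + O(1/(10n)^26).
(Equivalently this is ζ(25) − Σ_{k≤10n} 1/k^25.)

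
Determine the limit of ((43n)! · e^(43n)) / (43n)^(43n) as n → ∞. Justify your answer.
lim = ∞

Stirling: (43n)! ~ sqrt(2π·43n) · (43n/e)^(43n). Hence
  (43n)! · e^(43n) / (43n)^(43n) ~ sqrt(2π·43n) = sqrt(2π·43) · sqrt(n) → ∞.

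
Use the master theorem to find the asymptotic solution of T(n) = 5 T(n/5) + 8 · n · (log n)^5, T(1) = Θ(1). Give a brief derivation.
T(n) = Θ(n · (log n)^6)

Here log_5 5 = 1 and f(n) = 8 · n · (log n)^5 = Θ(n^(log_5 5) · (log n)^5). This is the extended Case 2 of the master theorem (f matches the critical exponent up to log factors), giving T(n) = Θ(n^(log_5 5) · (log n)^(5+1)) = Θ(n · (log n)^6).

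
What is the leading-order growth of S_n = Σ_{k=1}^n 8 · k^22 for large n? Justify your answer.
S_n ~ 8 · n^23 / 23

By integral comparison (Euler-Maclaurin), Σ_{k=1}^n 8 · k^22 = 8 · ∫_0^n x^22 dx + O(n^22) = 8 · n^23/23 + O(n^22). (Equivalently, Faulhaber's formula gives the same leading term.)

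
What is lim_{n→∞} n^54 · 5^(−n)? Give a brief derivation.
lim = 0

Exponentials with base > 1 dominate every fixed polynomial: for any fixed c, n^c / 5^n → 0 as n → ∞ (e.g. by the ratio test, or by writing 5^n = e^(n ln 5) and noting e^(n ln 5) / n^c → ∞). Hence n^54 · 5^(−n) = n^54 / 5^n → 0.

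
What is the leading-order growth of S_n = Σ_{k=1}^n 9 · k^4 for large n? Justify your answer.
S_n ~ 9 · n^5 / 5

By integral comparison (Euler-Maclaurin), Σ_{k=1}^n 9 · k^4 = 9 · ∫_0^n x^4 dx + O(n^4) = 9 · n^5/5 + O(n^4). (Equivalently, Faulhaber's formula gives the same leading term.)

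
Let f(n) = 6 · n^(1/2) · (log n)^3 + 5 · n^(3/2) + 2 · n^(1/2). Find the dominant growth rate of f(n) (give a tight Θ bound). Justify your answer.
f(n) ∈ Θ(n^(3/2))

Compare the terms by growth order. For large n, n^a · (log n)^b dominates n^a' · (log n)^b' iff a > a', or (a = a' and b > b'). Ranking the 3 terms shows the dominant one is 5 · n^(3/2). Hence f(n) ∈ Θ(n^(3/2)).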